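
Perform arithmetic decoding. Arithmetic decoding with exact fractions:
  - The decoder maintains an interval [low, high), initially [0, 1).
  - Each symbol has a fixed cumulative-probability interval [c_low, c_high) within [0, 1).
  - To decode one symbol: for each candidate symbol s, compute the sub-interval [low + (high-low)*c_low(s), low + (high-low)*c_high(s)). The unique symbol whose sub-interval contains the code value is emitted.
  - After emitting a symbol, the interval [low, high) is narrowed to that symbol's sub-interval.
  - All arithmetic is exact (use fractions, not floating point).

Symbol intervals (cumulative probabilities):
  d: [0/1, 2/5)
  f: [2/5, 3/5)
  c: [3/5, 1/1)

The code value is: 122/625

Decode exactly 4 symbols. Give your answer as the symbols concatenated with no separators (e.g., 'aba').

Answer: dffd

Derivation:
Step 1: interval [0/1, 1/1), width = 1/1 - 0/1 = 1/1
  'd': [0/1 + 1/1*0/1, 0/1 + 1/1*2/5) = [0/1, 2/5) <- contains code 122/625
  'f': [0/1 + 1/1*2/5, 0/1 + 1/1*3/5) = [2/5, 3/5)
  'c': [0/1 + 1/1*3/5, 0/1 + 1/1*1/1) = [3/5, 1/1)
  emit 'd', narrow to [0/1, 2/5)
Step 2: interval [0/1, 2/5), width = 2/5 - 0/1 = 2/5
  'd': [0/1 + 2/5*0/1, 0/1 + 2/5*2/5) = [0/1, 4/25)
  'f': [0/1 + 2/5*2/5, 0/1 + 2/5*3/5) = [4/25, 6/25) <- contains code 122/625
  'c': [0/1 + 2/5*3/5, 0/1 + 2/5*1/1) = [6/25, 2/5)
  emit 'f', narrow to [4/25, 6/25)
Step 3: interval [4/25, 6/25), width = 6/25 - 4/25 = 2/25
  'd': [4/25 + 2/25*0/1, 4/25 + 2/25*2/5) = [4/25, 24/125)
  'f': [4/25 + 2/25*2/5, 4/25 + 2/25*3/5) = [24/125, 26/125) <- contains code 122/625
  'c': [4/25 + 2/25*3/5, 4/25 + 2/25*1/1) = [26/125, 6/25)
  emit 'f', narrow to [24/125, 26/125)
Step 4: interval [24/125, 26/125), width = 26/125 - 24/125 = 2/125
  'd': [24/125 + 2/125*0/1, 24/125 + 2/125*2/5) = [24/125, 124/625) <- contains code 122/625
  'f': [24/125 + 2/125*2/5, 24/125 + 2/125*3/5) = [124/625, 126/625)
  'c': [24/125 + 2/125*3/5, 24/125 + 2/125*1/1) = [126/625, 26/125)
  emit 'd', narrow to [24/125, 124/625)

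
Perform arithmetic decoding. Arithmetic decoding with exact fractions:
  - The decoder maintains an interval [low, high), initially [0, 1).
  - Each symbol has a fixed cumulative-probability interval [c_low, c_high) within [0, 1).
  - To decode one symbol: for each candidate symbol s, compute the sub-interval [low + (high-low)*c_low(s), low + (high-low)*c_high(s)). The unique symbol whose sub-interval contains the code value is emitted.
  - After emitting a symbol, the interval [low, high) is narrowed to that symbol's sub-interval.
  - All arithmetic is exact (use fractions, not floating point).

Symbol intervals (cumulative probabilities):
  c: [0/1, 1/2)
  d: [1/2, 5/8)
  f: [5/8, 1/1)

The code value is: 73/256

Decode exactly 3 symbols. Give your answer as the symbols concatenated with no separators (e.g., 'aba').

Answer: cdd

Derivation:
Step 1: interval [0/1, 1/1), width = 1/1 - 0/1 = 1/1
  'c': [0/1 + 1/1*0/1, 0/1 + 1/1*1/2) = [0/1, 1/2) <- contains code 73/256
  'd': [0/1 + 1/1*1/2, 0/1 + 1/1*5/8) = [1/2, 5/8)
  'f': [0/1 + 1/1*5/8, 0/1 + 1/1*1/1) = [5/8, 1/1)
  emit 'c', narrow to [0/1, 1/2)
Step 2: interval [0/1, 1/2), width = 1/2 - 0/1 = 1/2
  'c': [0/1 + 1/2*0/1, 0/1 + 1/2*1/2) = [0/1, 1/4)
  'd': [0/1 + 1/2*1/2, 0/1 + 1/2*5/8) = [1/4, 5/16) <- contains code 73/256
  'f': [0/1 + 1/2*5/8, 0/1 + 1/2*1/1) = [5/16, 1/2)
  emit 'd', narrow to [1/4, 5/16)
Step 3: interval [1/4, 5/16), width = 5/16 - 1/4 = 1/16
  'c': [1/4 + 1/16*0/1, 1/4 + 1/16*1/2) = [1/4, 9/32)
  'd': [1/4 + 1/16*1/2, 1/4 + 1/16*5/8) = [9/32, 37/128) <- contains code 73/256
  'f': [1/4 + 1/16*5/8, 1/4 + 1/16*1/1) = [37/128, 5/16)
  emit 'd', narrow to [9/32, 37/128)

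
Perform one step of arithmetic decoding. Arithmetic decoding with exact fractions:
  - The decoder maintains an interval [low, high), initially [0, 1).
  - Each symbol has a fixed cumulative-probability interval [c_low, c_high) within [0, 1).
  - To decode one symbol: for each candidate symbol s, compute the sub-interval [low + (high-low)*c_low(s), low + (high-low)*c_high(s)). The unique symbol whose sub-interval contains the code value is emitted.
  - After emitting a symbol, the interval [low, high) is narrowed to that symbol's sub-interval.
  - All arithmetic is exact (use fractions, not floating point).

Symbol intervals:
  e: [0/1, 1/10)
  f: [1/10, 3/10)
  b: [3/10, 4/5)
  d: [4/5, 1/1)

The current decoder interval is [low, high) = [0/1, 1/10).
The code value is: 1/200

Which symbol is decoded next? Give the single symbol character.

Answer: e

Derivation:
Interval width = high − low = 1/10 − 0/1 = 1/10
Scaled code = (code − low) / width = (1/200 − 0/1) / 1/10 = 1/20
  e: [0/1, 1/10) ← scaled code falls here ✓
  f: [1/10, 3/10) 
  b: [3/10, 4/5) 
  d: [4/5, 1/1) 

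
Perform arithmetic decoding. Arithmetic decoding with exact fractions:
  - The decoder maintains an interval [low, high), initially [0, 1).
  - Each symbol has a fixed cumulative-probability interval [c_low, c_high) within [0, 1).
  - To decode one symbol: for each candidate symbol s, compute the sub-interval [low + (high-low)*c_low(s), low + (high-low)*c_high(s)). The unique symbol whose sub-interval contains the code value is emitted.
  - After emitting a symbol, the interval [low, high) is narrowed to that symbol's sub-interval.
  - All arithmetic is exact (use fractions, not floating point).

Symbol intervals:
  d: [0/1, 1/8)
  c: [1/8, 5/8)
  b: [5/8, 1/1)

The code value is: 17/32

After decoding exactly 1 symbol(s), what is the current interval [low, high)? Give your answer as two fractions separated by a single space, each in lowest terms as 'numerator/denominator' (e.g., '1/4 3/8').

Answer: 1/8 5/8

Derivation:
Step 1: interval [0/1, 1/1), width = 1/1 - 0/1 = 1/1
  'd': [0/1 + 1/1*0/1, 0/1 + 1/1*1/8) = [0/1, 1/8)
  'c': [0/1 + 1/1*1/8, 0/1 + 1/1*5/8) = [1/8, 5/8) <- contains code 17/32
  'b': [0/1 + 1/1*5/8, 0/1 + 1/1*1/1) = [5/8, 1/1)
  emit 'c', narrow to [1/8, 5/8)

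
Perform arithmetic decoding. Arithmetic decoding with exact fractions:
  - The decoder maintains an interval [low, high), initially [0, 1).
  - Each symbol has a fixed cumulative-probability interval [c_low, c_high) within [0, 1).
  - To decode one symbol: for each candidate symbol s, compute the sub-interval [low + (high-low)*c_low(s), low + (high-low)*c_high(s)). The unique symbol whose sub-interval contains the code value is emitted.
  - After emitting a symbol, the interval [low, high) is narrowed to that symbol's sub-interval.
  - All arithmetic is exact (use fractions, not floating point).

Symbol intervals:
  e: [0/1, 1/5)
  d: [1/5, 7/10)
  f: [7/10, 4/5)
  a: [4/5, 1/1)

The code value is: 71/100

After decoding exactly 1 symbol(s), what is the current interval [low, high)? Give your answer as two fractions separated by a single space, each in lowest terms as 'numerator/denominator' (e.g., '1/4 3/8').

Step 1: interval [0/1, 1/1), width = 1/1 - 0/1 = 1/1
  'e': [0/1 + 1/1*0/1, 0/1 + 1/1*1/5) = [0/1, 1/5)
  'd': [0/1 + 1/1*1/5, 0/1 + 1/1*7/10) = [1/5, 7/10)
  'f': [0/1 + 1/1*7/10, 0/1 + 1/1*4/5) = [7/10, 4/5) <- contains code 71/100
  'a': [0/1 + 1/1*4/5, 0/1 + 1/1*1/1) = [4/5, 1/1)
  emit 'f', narrow to [7/10, 4/5)

Answer: 7/10 4/5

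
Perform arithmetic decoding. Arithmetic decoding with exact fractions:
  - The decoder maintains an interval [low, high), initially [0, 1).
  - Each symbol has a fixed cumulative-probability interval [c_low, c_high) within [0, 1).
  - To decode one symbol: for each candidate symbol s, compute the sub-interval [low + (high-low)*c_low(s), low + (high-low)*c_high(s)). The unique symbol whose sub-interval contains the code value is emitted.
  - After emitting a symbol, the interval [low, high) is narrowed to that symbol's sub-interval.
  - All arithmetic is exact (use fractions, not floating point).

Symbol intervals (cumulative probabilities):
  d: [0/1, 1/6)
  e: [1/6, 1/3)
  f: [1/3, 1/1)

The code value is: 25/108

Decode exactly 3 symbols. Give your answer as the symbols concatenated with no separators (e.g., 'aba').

Step 1: interval [0/1, 1/1), width = 1/1 - 0/1 = 1/1
  'd': [0/1 + 1/1*0/1, 0/1 + 1/1*1/6) = [0/1, 1/6)
  'e': [0/1 + 1/1*1/6, 0/1 + 1/1*1/3) = [1/6, 1/3) <- contains code 25/108
  'f': [0/1 + 1/1*1/3, 0/1 + 1/1*1/1) = [1/3, 1/1)
  emit 'e', narrow to [1/6, 1/3)
Step 2: interval [1/6, 1/3), width = 1/3 - 1/6 = 1/6
  'd': [1/6 + 1/6*0/1, 1/6 + 1/6*1/6) = [1/6, 7/36)
  'e': [1/6 + 1/6*1/6, 1/6 + 1/6*1/3) = [7/36, 2/9)
  'f': [1/6 + 1/6*1/3, 1/6 + 1/6*1/1) = [2/9, 1/3) <- contains code 25/108
  emit 'f', narrow to [2/9, 1/3)
Step 3: interval [2/9, 1/3), width = 1/3 - 2/9 = 1/9
  'd': [2/9 + 1/9*0/1, 2/9 + 1/9*1/6) = [2/9, 13/54) <- contains code 25/108
  'e': [2/9 + 1/9*1/6, 2/9 + 1/9*1/3) = [13/54, 7/27)
  'f': [2/9 + 1/9*1/3, 2/9 + 1/9*1/1) = [7/27, 1/3)
  emit 'd', narrow to [2/9, 13/54)

Answer: efd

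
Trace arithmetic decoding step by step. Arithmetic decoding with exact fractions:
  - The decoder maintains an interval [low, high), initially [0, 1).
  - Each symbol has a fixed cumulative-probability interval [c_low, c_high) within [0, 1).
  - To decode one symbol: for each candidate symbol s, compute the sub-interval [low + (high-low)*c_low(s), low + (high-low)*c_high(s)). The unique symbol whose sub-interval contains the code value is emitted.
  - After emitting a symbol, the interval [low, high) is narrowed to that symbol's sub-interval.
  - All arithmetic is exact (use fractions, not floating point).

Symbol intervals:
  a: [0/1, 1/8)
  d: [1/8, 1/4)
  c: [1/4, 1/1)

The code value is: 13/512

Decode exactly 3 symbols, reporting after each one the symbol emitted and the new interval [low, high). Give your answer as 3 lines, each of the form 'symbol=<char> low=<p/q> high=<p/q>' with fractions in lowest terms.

Step 1: interval [0/1, 1/1), width = 1/1 - 0/1 = 1/1
  'a': [0/1 + 1/1*0/1, 0/1 + 1/1*1/8) = [0/1, 1/8) <- contains code 13/512
  'd': [0/1 + 1/1*1/8, 0/1 + 1/1*1/4) = [1/8, 1/4)
  'c': [0/1 + 1/1*1/4, 0/1 + 1/1*1/1) = [1/4, 1/1)
  emit 'a', narrow to [0/1, 1/8)
Step 2: interval [0/1, 1/8), width = 1/8 - 0/1 = 1/8
  'a': [0/1 + 1/8*0/1, 0/1 + 1/8*1/8) = [0/1, 1/64)
  'd': [0/1 + 1/8*1/8, 0/1 + 1/8*1/4) = [1/64, 1/32) <- contains code 13/512
  'c': [0/1 + 1/8*1/4, 0/1 + 1/8*1/1) = [1/32, 1/8)
  emit 'd', narrow to [1/64, 1/32)
Step 3: interval [1/64, 1/32), width = 1/32 - 1/64 = 1/64
  'a': [1/64 + 1/64*0/1, 1/64 + 1/64*1/8) = [1/64, 9/512)
  'd': [1/64 + 1/64*1/8, 1/64 + 1/64*1/4) = [9/512, 5/256)
  'c': [1/64 + 1/64*1/4, 1/64 + 1/64*1/1) = [5/256, 1/32) <- contains code 13/512
  emit 'c', narrow to [5/256, 1/32)

Answer: symbol=a low=0/1 high=1/8
symbol=d low=1/64 high=1/32
symbol=c low=5/256 high=1/32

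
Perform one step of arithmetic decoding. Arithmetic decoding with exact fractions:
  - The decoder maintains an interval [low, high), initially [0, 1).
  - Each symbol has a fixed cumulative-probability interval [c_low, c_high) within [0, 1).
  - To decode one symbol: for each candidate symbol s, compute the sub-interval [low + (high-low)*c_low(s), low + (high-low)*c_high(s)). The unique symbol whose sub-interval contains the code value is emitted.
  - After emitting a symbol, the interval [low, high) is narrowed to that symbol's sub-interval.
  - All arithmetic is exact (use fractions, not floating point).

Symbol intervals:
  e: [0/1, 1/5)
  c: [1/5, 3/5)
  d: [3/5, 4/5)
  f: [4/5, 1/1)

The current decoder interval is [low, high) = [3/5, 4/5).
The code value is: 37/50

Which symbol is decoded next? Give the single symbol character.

Interval width = high − low = 4/5 − 3/5 = 1/5
Scaled code = (code − low) / width = (37/50 − 3/5) / 1/5 = 7/10
  e: [0/1, 1/5) 
  c: [1/5, 3/5) 
  d: [3/5, 4/5) ← scaled code falls here ✓
  f: [4/5, 1/1) 

Answer: d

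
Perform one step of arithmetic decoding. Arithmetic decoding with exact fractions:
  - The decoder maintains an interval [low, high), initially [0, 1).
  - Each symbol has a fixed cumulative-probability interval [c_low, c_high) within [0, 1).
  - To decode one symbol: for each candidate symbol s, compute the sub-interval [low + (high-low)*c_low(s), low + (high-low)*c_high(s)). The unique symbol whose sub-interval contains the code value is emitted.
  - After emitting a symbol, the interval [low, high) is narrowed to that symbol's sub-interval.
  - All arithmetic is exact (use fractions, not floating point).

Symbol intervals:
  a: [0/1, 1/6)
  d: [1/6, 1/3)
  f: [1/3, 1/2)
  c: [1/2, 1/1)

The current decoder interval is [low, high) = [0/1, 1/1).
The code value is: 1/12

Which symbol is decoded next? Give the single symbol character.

Interval width = high − low = 1/1 − 0/1 = 1/1
Scaled code = (code − low) / width = (1/12 − 0/1) / 1/1 = 1/12
  a: [0/1, 1/6) ← scaled code falls here ✓
  d: [1/6, 1/3) 
  f: [1/3, 1/2) 
  c: [1/2, 1/1) 

Answer: a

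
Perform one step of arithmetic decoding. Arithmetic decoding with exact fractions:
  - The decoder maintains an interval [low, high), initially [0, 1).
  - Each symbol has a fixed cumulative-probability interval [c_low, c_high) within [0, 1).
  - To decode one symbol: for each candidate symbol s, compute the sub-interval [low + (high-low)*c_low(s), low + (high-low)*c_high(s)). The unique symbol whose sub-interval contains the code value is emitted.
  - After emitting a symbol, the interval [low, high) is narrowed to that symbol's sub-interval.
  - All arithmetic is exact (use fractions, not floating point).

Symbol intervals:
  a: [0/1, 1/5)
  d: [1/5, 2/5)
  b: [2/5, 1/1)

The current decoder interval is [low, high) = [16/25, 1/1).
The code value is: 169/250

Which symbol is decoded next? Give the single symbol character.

Answer: a

Derivation:
Interval width = high − low = 1/1 − 16/25 = 9/25
Scaled code = (code − low) / width = (169/250 − 16/25) / 9/25 = 1/10
  a: [0/1, 1/5) ← scaled code falls here ✓
  d: [1/5, 2/5) 
  b: [2/5, 1/1) 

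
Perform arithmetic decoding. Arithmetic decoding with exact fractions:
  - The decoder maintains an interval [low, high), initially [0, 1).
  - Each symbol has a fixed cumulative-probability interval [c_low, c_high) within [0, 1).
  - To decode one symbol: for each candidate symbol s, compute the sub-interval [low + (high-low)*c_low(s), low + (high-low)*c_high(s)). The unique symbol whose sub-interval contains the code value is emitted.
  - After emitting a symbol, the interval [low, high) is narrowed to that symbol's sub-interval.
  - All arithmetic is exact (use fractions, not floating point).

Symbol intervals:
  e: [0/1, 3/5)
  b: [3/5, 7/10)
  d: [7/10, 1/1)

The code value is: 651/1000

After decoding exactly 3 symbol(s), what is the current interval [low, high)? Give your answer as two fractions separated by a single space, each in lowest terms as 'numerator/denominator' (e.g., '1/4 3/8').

Step 1: interval [0/1, 1/1), width = 1/1 - 0/1 = 1/1
  'e': [0/1 + 1/1*0/1, 0/1 + 1/1*3/5) = [0/1, 3/5)
  'b': [0/1 + 1/1*3/5, 0/1 + 1/1*7/10) = [3/5, 7/10) <- contains code 651/1000
  'd': [0/1 + 1/1*7/10, 0/1 + 1/1*1/1) = [7/10, 1/1)
  emit 'b', narrow to [3/5, 7/10)
Step 2: interval [3/5, 7/10), width = 7/10 - 3/5 = 1/10
  'e': [3/5 + 1/10*0/1, 3/5 + 1/10*3/5) = [3/5, 33/50) <- contains code 651/1000
  'b': [3/5 + 1/10*3/5, 3/5 + 1/10*7/10) = [33/50, 67/100)
  'd': [3/5 + 1/10*7/10, 3/5 + 1/10*1/1) = [67/100, 7/10)
  emit 'e', narrow to [3/5, 33/50)
Step 3: interval [3/5, 33/50), width = 33/50 - 3/5 = 3/50
  'e': [3/5 + 3/50*0/1, 3/5 + 3/50*3/5) = [3/5, 159/250)
  'b': [3/5 + 3/50*3/5, 3/5 + 3/50*7/10) = [159/250, 321/500)
  'd': [3/5 + 3/50*7/10, 3/5 + 3/50*1/1) = [321/500, 33/50) <- contains code 651/1000
  emit 'd', narrow to [321/500, 33/50)

Answer: 321/500 33/50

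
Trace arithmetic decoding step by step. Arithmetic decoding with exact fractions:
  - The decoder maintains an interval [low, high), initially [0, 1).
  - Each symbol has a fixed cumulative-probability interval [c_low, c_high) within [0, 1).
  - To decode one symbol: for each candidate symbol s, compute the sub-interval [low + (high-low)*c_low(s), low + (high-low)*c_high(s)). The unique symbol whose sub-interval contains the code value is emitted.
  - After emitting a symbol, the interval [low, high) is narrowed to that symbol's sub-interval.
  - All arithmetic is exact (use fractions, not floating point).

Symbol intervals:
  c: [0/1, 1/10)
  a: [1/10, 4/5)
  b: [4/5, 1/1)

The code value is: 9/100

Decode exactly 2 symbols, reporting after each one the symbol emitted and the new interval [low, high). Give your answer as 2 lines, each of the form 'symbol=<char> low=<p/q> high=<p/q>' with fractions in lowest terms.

Answer: symbol=c low=0/1 high=1/10
symbol=b low=2/25 high=1/10

Derivation:
Step 1: interval [0/1, 1/1), width = 1/1 - 0/1 = 1/1
  'c': [0/1 + 1/1*0/1, 0/1 + 1/1*1/10) = [0/1, 1/10) <- contains code 9/100
  'a': [0/1 + 1/1*1/10, 0/1 + 1/1*4/5) = [1/10, 4/5)
  'b': [0/1 + 1/1*4/5, 0/1 + 1/1*1/1) = [4/5, 1/1)
  emit 'c', narrow to [0/1, 1/10)
Step 2: interval [0/1, 1/10), width = 1/10 - 0/1 = 1/10
  'c': [0/1 + 1/10*0/1, 0/1 + 1/10*1/10) = [0/1, 1/100)
  'a': [0/1 + 1/10*1/10, 0/1 + 1/10*4/5) = [1/100, 2/25)
  'b': [0/1 + 1/10*4/5, 0/1 + 1/10*1/1) = [2/25, 1/10) <- contains code 9/100
  emit 'b', narrow to [2/25, 1/10)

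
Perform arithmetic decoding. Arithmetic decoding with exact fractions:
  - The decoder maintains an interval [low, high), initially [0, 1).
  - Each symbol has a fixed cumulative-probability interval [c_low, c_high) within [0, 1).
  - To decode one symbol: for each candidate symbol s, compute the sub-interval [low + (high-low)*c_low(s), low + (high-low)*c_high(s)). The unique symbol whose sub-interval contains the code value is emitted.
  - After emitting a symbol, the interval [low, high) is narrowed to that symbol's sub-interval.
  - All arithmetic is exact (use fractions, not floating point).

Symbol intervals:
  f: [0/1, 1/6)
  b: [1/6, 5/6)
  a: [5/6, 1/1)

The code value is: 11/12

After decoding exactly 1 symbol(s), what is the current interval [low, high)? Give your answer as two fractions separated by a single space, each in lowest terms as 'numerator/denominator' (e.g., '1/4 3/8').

Step 1: interval [0/1, 1/1), width = 1/1 - 0/1 = 1/1
  'f': [0/1 + 1/1*0/1, 0/1 + 1/1*1/6) = [0/1, 1/6)
  'b': [0/1 + 1/1*1/6, 0/1 + 1/1*5/6) = [1/6, 5/6)
  'a': [0/1 + 1/1*5/6, 0/1 + 1/1*1/1) = [5/6, 1/1) <- contains code 11/12
  emit 'a', narrow to [5/6, 1/1)

Answer: 5/6 1/1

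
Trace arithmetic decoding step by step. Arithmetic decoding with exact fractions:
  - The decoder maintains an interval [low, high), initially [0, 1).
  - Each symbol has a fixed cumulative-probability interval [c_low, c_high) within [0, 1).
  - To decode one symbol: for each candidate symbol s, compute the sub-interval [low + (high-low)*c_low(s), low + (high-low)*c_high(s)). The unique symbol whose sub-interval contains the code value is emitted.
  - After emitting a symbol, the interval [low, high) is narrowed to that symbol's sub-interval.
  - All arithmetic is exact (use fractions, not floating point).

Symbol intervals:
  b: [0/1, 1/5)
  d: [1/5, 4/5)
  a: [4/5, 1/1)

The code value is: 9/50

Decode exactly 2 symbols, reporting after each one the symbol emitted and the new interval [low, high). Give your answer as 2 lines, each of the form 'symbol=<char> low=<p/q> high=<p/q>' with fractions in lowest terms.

Step 1: interval [0/1, 1/1), width = 1/1 - 0/1 = 1/1
  'b': [0/1 + 1/1*0/1, 0/1 + 1/1*1/5) = [0/1, 1/5) <- contains code 9/50
  'd': [0/1 + 1/1*1/5, 0/1 + 1/1*4/5) = [1/5, 4/5)
  'a': [0/1 + 1/1*4/5, 0/1 + 1/1*1/1) = [4/5, 1/1)
  emit 'b', narrow to [0/1, 1/5)
Step 2: interval [0/1, 1/5), width = 1/5 - 0/1 = 1/5
  'b': [0/1 + 1/5*0/1, 0/1 + 1/5*1/5) = [0/1, 1/25)
  'd': [0/1 + 1/5*1/5, 0/1 + 1/5*4/5) = [1/25, 4/25)
  'a': [0/1 + 1/5*4/5, 0/1 + 1/5*1/1) = [4/25, 1/5) <- contains code 9/50
  emit 'a', narrow to [4/25, 1/5)

Answer: symbol=b low=0/1 high=1/5
symbol=a low=4/25 high=1/5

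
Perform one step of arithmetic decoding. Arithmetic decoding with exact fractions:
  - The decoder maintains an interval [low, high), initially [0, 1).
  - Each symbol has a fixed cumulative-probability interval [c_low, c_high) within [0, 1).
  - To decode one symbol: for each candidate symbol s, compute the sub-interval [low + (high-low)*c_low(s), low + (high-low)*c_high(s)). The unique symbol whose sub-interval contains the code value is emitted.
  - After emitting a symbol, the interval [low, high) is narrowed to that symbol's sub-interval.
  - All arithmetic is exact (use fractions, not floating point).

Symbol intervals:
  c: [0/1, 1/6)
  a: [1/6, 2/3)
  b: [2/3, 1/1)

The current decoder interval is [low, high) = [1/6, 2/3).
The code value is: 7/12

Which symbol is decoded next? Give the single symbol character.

Interval width = high − low = 2/3 − 1/6 = 1/2
Scaled code = (code − low) / width = (7/12 − 1/6) / 1/2 = 5/6
  c: [0/1, 1/6) 
  a: [1/6, 2/3) 
  b: [2/3, 1/1) ← scaled code falls here ✓

Answer: b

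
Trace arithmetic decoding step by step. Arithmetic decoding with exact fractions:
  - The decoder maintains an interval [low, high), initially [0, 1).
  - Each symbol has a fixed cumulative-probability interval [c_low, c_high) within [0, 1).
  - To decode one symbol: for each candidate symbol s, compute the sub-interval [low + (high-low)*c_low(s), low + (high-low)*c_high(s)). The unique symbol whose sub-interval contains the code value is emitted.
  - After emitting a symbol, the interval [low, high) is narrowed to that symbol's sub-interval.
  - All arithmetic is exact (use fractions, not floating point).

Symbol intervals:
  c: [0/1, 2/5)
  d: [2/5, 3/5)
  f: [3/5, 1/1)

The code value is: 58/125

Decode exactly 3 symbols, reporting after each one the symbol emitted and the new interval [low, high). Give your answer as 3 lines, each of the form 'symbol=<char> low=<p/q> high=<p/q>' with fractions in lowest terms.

Step 1: interval [0/1, 1/1), width = 1/1 - 0/1 = 1/1
  'c': [0/1 + 1/1*0/1, 0/1 + 1/1*2/5) = [0/1, 2/5)
  'd': [0/1 + 1/1*2/5, 0/1 + 1/1*3/5) = [2/5, 3/5) <- contains code 58/125
  'f': [0/1 + 1/1*3/5, 0/1 + 1/1*1/1) = [3/5, 1/1)
  emit 'd', narrow to [2/5, 3/5)
Step 2: interval [2/5, 3/5), width = 3/5 - 2/5 = 1/5
  'c': [2/5 + 1/5*0/1, 2/5 + 1/5*2/5) = [2/5, 12/25) <- contains code 58/125
  'd': [2/5 + 1/5*2/5, 2/5 + 1/5*3/5) = [12/25, 13/25)
  'f': [2/5 + 1/5*3/5, 2/5 + 1/5*1/1) = [13/25, 3/5)
  emit 'c', narrow to [2/5, 12/25)
Step 3: interval [2/5, 12/25), width = 12/25 - 2/5 = 2/25
  'c': [2/5 + 2/25*0/1, 2/5 + 2/25*2/5) = [2/5, 54/125)
  'd': [2/5 + 2/25*2/5, 2/5 + 2/25*3/5) = [54/125, 56/125)
  'f': [2/5 + 2/25*3/5, 2/5 + 2/25*1/1) = [56/125, 12/25) <- contains code 58/125
  emit 'f', narrow to [56/125, 12/25)

Answer: symbol=d low=2/5 high=3/5
symbol=c low=2/5 high=12/25
symbol=f low=56/125 high=12/25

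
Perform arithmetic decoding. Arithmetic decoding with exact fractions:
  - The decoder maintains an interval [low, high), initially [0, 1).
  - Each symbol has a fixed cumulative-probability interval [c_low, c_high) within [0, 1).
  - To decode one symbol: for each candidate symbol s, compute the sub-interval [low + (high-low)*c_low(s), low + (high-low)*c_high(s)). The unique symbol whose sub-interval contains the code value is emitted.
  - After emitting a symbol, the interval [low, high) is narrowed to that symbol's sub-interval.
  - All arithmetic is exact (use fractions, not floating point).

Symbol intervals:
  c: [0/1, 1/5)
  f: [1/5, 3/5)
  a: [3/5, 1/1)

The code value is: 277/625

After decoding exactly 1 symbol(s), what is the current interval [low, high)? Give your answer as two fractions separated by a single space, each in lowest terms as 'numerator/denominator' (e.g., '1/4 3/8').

Step 1: interval [0/1, 1/1), width = 1/1 - 0/1 = 1/1
  'c': [0/1 + 1/1*0/1, 0/1 + 1/1*1/5) = [0/1, 1/5)
  'f': [0/1 + 1/1*1/5, 0/1 + 1/1*3/5) = [1/5, 3/5) <- contains code 277/625
  'a': [0/1 + 1/1*3/5, 0/1 + 1/1*1/1) = [3/5, 1/1)
  emit 'f', narrow to [1/5, 3/5)

Answer: 1/5 3/5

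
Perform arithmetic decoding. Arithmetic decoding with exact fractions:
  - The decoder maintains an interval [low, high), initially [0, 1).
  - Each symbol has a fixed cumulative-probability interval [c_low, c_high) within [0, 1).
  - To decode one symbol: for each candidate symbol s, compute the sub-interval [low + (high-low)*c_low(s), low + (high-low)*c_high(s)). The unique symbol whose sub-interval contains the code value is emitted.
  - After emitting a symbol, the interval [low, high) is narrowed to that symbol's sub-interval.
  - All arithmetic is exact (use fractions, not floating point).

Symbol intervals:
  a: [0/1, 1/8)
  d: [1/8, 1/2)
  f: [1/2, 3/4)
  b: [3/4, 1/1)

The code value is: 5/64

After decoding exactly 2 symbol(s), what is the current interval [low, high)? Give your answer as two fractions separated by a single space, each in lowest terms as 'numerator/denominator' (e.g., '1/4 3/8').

Step 1: interval [0/1, 1/1), width = 1/1 - 0/1 = 1/1
  'a': [0/1 + 1/1*0/1, 0/1 + 1/1*1/8) = [0/1, 1/8) <- contains code 5/64
  'd': [0/1 + 1/1*1/8, 0/1 + 1/1*1/2) = [1/8, 1/2)
  'f': [0/1 + 1/1*1/2, 0/1 + 1/1*3/4) = [1/2, 3/4)
  'b': [0/1 + 1/1*3/4, 0/1 + 1/1*1/1) = [3/4, 1/1)
  emit 'a', narrow to [0/1, 1/8)
Step 2: interval [0/1, 1/8), width = 1/8 - 0/1 = 1/8
  'a': [0/1 + 1/8*0/1, 0/1 + 1/8*1/8) = [0/1, 1/64)
  'd': [0/1 + 1/8*1/8, 0/1 + 1/8*1/2) = [1/64, 1/16)
  'f': [0/1 + 1/8*1/2, 0/1 + 1/8*3/4) = [1/16, 3/32) <- contains code 5/64
  'b': [0/1 + 1/8*3/4, 0/1 + 1/8*1/1) = [3/32, 1/8)
  emit 'f', narrow to [1/16, 3/32)

Answer: 1/16 3/32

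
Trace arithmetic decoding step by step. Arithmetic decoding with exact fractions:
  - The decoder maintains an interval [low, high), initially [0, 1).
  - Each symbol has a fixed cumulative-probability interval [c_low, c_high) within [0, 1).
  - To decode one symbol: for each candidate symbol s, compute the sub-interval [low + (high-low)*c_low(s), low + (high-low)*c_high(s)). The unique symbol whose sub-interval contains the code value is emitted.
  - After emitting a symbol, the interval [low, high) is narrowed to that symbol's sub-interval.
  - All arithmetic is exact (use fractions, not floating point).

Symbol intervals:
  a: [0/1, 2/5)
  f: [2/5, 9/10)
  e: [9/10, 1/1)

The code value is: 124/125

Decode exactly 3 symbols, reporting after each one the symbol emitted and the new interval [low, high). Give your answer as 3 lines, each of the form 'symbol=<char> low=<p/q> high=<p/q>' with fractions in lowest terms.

Answer: symbol=e low=9/10 high=1/1
symbol=e low=99/100 high=1/1
symbol=a low=99/100 high=497/500

Derivation:
Step 1: interval [0/1, 1/1), width = 1/1 - 0/1 = 1/1
  'a': [0/1 + 1/1*0/1, 0/1 + 1/1*2/5) = [0/1, 2/5)
  'f': [0/1 + 1/1*2/5, 0/1 + 1/1*9/10) = [2/5, 9/10)
  'e': [0/1 + 1/1*9/10, 0/1 + 1/1*1/1) = [9/10, 1/1) <- contains code 124/125
  emit 'e', narrow to [9/10, 1/1)
Step 2: interval [9/10, 1/1), width = 1/1 - 9/10 = 1/10
  'a': [9/10 + 1/10*0/1, 9/10 + 1/10*2/5) = [9/10, 47/50)
  'f': [9/10 + 1/10*2/5, 9/10 + 1/10*9/10) = [47/50, 99/100)
  'e': [9/10 + 1/10*9/10, 9/10 + 1/10*1/1) = [99/100, 1/1) <- contains code 124/125
  emit 'e', narrow to [99/100, 1/1)
Step 3: interval [99/100, 1/1), width = 1/1 - 99/100 = 1/100
  'a': [99/100 + 1/100*0/1, 99/100 + 1/100*2/5) = [99/100, 497/500) <- contains code 124/125
  'f': [99/100 + 1/100*2/5, 99/100 + 1/100*9/10) = [497/500, 999/1000)
  'e': [99/100 + 1/100*9/10, 99/100 + 1/100*1/1) = [999/1000, 1/1)
  emit 'a', narrow to [99/100, 497/500)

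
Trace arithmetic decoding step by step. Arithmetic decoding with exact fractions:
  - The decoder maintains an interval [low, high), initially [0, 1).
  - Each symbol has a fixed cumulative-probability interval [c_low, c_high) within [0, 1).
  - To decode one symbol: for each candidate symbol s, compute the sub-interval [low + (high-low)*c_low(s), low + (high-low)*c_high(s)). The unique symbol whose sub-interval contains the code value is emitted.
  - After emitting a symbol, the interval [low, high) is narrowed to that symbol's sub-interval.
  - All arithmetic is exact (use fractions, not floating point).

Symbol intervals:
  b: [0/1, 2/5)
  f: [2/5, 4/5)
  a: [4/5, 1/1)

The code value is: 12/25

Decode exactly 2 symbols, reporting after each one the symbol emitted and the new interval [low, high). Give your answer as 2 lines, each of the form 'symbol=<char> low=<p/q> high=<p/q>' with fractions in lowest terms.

Answer: symbol=f low=2/5 high=4/5
symbol=b low=2/5 high=14/25

Derivation:
Step 1: interval [0/1, 1/1), width = 1/1 - 0/1 = 1/1
  'b': [0/1 + 1/1*0/1, 0/1 + 1/1*2/5) = [0/1, 2/5)
  'f': [0/1 + 1/1*2/5, 0/1 + 1/1*4/5) = [2/5, 4/5) <- contains code 12/25
  'a': [0/1 + 1/1*4/5, 0/1 + 1/1*1/1) = [4/5, 1/1)
  emit 'f', narrow to [2/5, 4/5)
Step 2: interval [2/5, 4/5), width = 4/5 - 2/5 = 2/5
  'b': [2/5 + 2/5*0/1, 2/5 + 2/5*2/5) = [2/5, 14/25) <- contains code 12/25
  'f': [2/5 + 2/5*2/5, 2/5 + 2/5*4/5) = [14/25, 18/25)
  'a': [2/5 + 2/5*4/5, 2/5 + 2/5*1/1) = [18/25, 4/5)
  emit 'b', narrow to [2/5, 14/25)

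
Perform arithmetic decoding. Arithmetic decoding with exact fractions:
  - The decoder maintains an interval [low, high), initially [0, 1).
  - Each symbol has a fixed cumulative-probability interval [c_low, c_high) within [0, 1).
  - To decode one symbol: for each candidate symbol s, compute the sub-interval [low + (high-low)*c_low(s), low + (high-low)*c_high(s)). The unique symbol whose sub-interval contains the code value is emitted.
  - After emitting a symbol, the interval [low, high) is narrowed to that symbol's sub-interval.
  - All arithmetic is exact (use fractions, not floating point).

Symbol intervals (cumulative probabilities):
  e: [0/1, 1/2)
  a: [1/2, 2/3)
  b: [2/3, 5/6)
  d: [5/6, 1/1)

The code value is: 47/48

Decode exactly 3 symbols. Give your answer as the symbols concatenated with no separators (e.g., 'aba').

Answer: dde

Derivation:
Step 1: interval [0/1, 1/1), width = 1/1 - 0/1 = 1/1
  'e': [0/1 + 1/1*0/1, 0/1 + 1/1*1/2) = [0/1, 1/2)
  'a': [0/1 + 1/1*1/2, 0/1 + 1/1*2/3) = [1/2, 2/3)
  'b': [0/1 + 1/1*2/3, 0/1 + 1/1*5/6) = [2/3, 5/6)
  'd': [0/1 + 1/1*5/6, 0/1 + 1/1*1/1) = [5/6, 1/1) <- contains code 47/48
  emit 'd', narrow to [5/6, 1/1)
Step 2: interval [5/6, 1/1), width = 1/1 - 5/6 = 1/6
  'e': [5/6 + 1/6*0/1, 5/6 + 1/6*1/2) = [5/6, 11/12)
  'a': [5/6 + 1/6*1/2, 5/6 + 1/6*2/3) = [11/12, 17/18)
  'b': [5/6 + 1/6*2/3, 5/6 + 1/6*5/6) = [17/18, 35/36)
  'd': [5/6 + 1/6*5/6, 5/6 + 1/6*1/1) = [35/36, 1/1) <- contains code 47/48
  emit 'd', narrow to [35/36, 1/1)
Step 3: interval [35/36, 1/1), width = 1/1 - 35/36 = 1/36
  'e': [35/36 + 1/36*0/1, 35/36 + 1/36*1/2) = [35/36, 71/72) <- contains code 47/48
  'a': [35/36 + 1/36*1/2, 35/36 + 1/36*2/3) = [71/72, 107/108)
  'b': [35/36 + 1/36*2/3, 35/36 + 1/36*5/6) = [107/108, 215/216)
  'd': [35/36 + 1/36*5/6, 35/36 + 1/36*1/1) = [215/216, 1/1)
  emit 'e', narrow to [35/36, 71/72)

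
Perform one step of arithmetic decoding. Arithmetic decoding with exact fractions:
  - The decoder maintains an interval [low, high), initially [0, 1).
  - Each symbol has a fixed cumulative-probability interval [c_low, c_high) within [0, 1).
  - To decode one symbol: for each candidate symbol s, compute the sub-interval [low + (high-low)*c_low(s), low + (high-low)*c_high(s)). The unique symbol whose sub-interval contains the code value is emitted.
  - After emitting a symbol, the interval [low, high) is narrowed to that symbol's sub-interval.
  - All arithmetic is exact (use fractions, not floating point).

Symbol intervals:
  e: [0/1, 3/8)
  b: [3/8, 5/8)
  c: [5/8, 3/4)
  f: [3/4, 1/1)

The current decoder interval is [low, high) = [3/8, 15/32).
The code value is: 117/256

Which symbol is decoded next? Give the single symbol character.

Interval width = high − low = 15/32 − 3/8 = 3/32
Scaled code = (code − low) / width = (117/256 − 3/8) / 3/32 = 7/8
  e: [0/1, 3/8) 
  b: [3/8, 5/8) 
  c: [5/8, 3/4) 
  f: [3/4, 1/1) ← scaled code falls here ✓

Answer: f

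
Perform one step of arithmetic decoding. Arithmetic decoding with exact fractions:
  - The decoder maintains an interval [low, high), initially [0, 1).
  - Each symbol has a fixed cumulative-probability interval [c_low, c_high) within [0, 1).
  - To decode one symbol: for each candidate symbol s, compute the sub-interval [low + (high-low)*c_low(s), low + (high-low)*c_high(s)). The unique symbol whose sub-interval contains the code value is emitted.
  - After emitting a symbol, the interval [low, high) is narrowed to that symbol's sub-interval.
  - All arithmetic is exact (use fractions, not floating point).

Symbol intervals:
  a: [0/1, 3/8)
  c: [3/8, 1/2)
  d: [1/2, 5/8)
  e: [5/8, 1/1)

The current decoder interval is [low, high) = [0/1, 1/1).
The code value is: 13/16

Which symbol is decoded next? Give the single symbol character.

Interval width = high − low = 1/1 − 0/1 = 1/1
Scaled code = (code − low) / width = (13/16 − 0/1) / 1/1 = 13/16
  a: [0/1, 3/8) 
  c: [3/8, 1/2) 
  d: [1/2, 5/8) 
  e: [5/8, 1/1) ← scaled code falls here ✓

Answer: e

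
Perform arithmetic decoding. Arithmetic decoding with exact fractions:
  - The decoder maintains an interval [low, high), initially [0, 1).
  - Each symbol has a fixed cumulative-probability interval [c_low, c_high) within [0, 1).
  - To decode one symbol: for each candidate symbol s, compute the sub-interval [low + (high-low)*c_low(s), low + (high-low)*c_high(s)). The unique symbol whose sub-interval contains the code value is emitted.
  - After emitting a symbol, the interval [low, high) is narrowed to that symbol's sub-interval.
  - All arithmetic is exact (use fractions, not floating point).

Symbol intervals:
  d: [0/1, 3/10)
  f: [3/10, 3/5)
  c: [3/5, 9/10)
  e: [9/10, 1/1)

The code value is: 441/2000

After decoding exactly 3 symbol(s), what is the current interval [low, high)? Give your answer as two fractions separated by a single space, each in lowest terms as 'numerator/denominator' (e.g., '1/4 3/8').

Answer: 207/1000 117/500

Derivation:
Step 1: interval [0/1, 1/1), width = 1/1 - 0/1 = 1/1
  'd': [0/1 + 1/1*0/1, 0/1 + 1/1*3/10) = [0/1, 3/10) <- contains code 441/2000
  'f': [0/1 + 1/1*3/10, 0/1 + 1/1*3/5) = [3/10, 3/5)
  'c': [0/1 + 1/1*3/5, 0/1 + 1/1*9/10) = [3/5, 9/10)
  'e': [0/1 + 1/1*9/10, 0/1 + 1/1*1/1) = [9/10, 1/1)
  emit 'd', narrow to [0/1, 3/10)
Step 2: interval [0/1, 3/10), width = 3/10 - 0/1 = 3/10
  'd': [0/1 + 3/10*0/1, 0/1 + 3/10*3/10) = [0/1, 9/100)
  'f': [0/1 + 3/10*3/10, 0/1 + 3/10*3/5) = [9/100, 9/50)
  'c': [0/1 + 3/10*3/5, 0/1 + 3/10*9/10) = [9/50, 27/100) <- contains code 441/2000
  'e': [0/1 + 3/10*9/10, 0/1 + 3/10*1/1) = [27/100, 3/10)
  emit 'c', narrow to [9/50, 27/100)
Step 3: interval [9/50, 27/100), width = 27/100 - 9/50 = 9/100
  'd': [9/50 + 9/100*0/1, 9/50 + 9/100*3/10) = [9/50, 207/1000)
  'f': [9/50 + 9/100*3/10, 9/50 + 9/100*3/5) = [207/1000, 117/500) <- contains code 441/2000
  'c': [9/50 + 9/100*3/5, 9/50 + 9/100*9/10) = [117/500, 261/1000)
  'e': [9/50 + 9/100*9/10, 9/50 + 9/100*1/1) = [261/1000, 27/100)
  emit 'f', narrow to [207/1000, 117/500)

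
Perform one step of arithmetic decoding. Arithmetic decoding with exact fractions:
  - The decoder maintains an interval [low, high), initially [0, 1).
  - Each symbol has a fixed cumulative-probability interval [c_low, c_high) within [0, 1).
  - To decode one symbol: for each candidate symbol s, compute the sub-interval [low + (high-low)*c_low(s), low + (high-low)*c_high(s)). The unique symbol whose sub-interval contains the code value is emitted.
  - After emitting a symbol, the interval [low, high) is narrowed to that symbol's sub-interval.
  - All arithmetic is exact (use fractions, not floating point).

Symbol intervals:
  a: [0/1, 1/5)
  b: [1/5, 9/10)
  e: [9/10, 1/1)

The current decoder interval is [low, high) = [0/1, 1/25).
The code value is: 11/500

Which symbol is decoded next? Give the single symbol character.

Interval width = high − low = 1/25 − 0/1 = 1/25
Scaled code = (code − low) / width = (11/500 − 0/1) / 1/25 = 11/20
  a: [0/1, 1/5) 
  b: [1/5, 9/10) ← scaled code falls here ✓
  e: [9/10, 1/1) 

Answer: b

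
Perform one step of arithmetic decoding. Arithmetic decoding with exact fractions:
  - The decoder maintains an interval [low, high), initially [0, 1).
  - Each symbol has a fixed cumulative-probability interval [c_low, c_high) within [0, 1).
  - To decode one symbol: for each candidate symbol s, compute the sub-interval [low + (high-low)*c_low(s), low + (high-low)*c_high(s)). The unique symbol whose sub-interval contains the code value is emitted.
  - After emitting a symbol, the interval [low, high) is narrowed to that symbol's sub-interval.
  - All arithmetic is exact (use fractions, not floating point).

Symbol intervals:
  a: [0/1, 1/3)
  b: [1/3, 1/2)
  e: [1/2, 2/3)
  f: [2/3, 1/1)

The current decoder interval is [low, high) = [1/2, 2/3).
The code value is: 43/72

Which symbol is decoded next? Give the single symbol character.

Interval width = high − low = 2/3 − 1/2 = 1/6
Scaled code = (code − low) / width = (43/72 − 1/2) / 1/6 = 7/12
  a: [0/1, 1/3) 
  b: [1/3, 1/2) 
  e: [1/2, 2/3) ← scaled code falls here ✓
  f: [2/3, 1/1) 

Answer: e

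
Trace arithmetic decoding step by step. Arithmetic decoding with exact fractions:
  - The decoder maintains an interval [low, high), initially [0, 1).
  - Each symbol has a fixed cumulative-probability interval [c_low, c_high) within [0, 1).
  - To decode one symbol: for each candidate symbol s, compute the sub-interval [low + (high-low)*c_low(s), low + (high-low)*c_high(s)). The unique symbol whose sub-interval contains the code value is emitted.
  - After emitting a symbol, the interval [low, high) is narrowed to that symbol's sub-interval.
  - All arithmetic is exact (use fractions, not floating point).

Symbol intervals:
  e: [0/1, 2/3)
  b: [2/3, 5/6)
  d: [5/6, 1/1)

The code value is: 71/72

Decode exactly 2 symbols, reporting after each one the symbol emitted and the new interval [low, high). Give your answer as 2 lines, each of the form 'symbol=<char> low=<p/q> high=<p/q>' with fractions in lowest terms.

Step 1: interval [0/1, 1/1), width = 1/1 - 0/1 = 1/1
  'e': [0/1 + 1/1*0/1, 0/1 + 1/1*2/3) = [0/1, 2/3)
  'b': [0/1 + 1/1*2/3, 0/1 + 1/1*5/6) = [2/3, 5/6)
  'd': [0/1 + 1/1*5/6, 0/1 + 1/1*1/1) = [5/6, 1/1) <- contains code 71/72
  emit 'd', narrow to [5/6, 1/1)
Step 2: interval [5/6, 1/1), width = 1/1 - 5/6 = 1/6
  'e': [5/6 + 1/6*0/1, 5/6 + 1/6*2/3) = [5/6, 17/18)
  'b': [5/6 + 1/6*2/3, 5/6 + 1/6*5/6) = [17/18, 35/36)
  'd': [5/6 + 1/6*5/6, 5/6 + 1/6*1/1) = [35/36, 1/1) <- contains code 71/72
  emit 'd', narrow to [35/36, 1/1)

Answer: symbol=d low=5/6 high=1/1
symbol=d low=35/36 high=1/1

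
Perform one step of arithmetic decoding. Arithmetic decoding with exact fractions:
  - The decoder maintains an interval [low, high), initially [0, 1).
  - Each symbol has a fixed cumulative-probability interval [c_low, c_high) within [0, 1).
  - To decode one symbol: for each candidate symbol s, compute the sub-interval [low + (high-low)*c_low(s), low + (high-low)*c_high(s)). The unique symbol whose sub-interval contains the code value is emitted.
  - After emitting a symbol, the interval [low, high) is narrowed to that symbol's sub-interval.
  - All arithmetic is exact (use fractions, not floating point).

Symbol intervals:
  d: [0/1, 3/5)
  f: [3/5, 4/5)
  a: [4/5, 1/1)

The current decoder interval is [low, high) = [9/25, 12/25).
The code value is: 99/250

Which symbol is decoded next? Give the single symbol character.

Answer: d

Derivation:
Interval width = high − low = 12/25 − 9/25 = 3/25
Scaled code = (code − low) / width = (99/250 − 9/25) / 3/25 = 3/10
  d: [0/1, 3/5) ← scaled code falls here ✓
  f: [3/5, 4/5) 
  a: [4/5, 1/1) 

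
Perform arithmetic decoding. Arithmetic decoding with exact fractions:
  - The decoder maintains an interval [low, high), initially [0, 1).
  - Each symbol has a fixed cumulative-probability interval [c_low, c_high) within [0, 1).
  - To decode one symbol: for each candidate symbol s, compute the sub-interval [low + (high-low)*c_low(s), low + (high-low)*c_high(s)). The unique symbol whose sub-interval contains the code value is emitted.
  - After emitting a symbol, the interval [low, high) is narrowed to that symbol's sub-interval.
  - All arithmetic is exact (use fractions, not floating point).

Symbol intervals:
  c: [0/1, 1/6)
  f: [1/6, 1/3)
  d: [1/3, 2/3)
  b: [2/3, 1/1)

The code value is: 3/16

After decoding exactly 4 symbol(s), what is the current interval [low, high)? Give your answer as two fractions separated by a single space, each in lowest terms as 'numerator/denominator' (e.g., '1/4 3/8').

Answer: 121/648 61/324

Derivation:
Step 1: interval [0/1, 1/1), width = 1/1 - 0/1 = 1/1
  'c': [0/1 + 1/1*0/1, 0/1 + 1/1*1/6) = [0/1, 1/6)
  'f': [0/1 + 1/1*1/6, 0/1 + 1/1*1/3) = [1/6, 1/3) <- contains code 3/16
  'd': [0/1 + 1/1*1/3, 0/1 + 1/1*2/3) = [1/3, 2/3)
  'b': [0/1 + 1/1*2/3, 0/1 + 1/1*1/1) = [2/3, 1/1)
  emit 'f', narrow to [1/6, 1/3)
Step 2: interval [1/6, 1/3), width = 1/3 - 1/6 = 1/6
  'c': [1/6 + 1/6*0/1, 1/6 + 1/6*1/6) = [1/6, 7/36) <- contains code 3/16
  'f': [1/6 + 1/6*1/6, 1/6 + 1/6*1/3) = [7/36, 2/9)
  'd': [1/6 + 1/6*1/3, 1/6 + 1/6*2/3) = [2/9, 5/18)
  'b': [1/6 + 1/6*2/3, 1/6 + 1/6*1/1) = [5/18, 1/3)
  emit 'c', narrow to [1/6, 7/36)
Step 3: interval [1/6, 7/36), width = 7/36 - 1/6 = 1/36
  'c': [1/6 + 1/36*0/1, 1/6 + 1/36*1/6) = [1/6, 37/216)
  'f': [1/6 + 1/36*1/6, 1/6 + 1/36*1/3) = [37/216, 19/108)
  'd': [1/6 + 1/36*1/3, 1/6 + 1/36*2/3) = [19/108, 5/27)
  'b': [1/6 + 1/36*2/3, 1/6 + 1/36*1/1) = [5/27, 7/36) <- contains code 3/16
  emit 'b', narrow to [5/27, 7/36)
Step 4: interval [5/27, 7/36), width = 7/36 - 5/27 = 1/108
  'c': [5/27 + 1/108*0/1, 5/27 + 1/108*1/6) = [5/27, 121/648)
  'f': [5/27 + 1/108*1/6, 5/27 + 1/108*1/3) = [121/648, 61/324) <- contains code 3/16
  'd': [5/27 + 1/108*1/3, 5/27 + 1/108*2/3) = [61/324, 31/162)
  'b': [5/27 + 1/108*2/3, 5/27 + 1/108*1/1) = [31/162, 7/36)
  emit 'f', narrow to [121/648, 61/324)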